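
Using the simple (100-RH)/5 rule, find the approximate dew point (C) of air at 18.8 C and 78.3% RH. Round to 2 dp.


Td = 18.8 - (100-78.3)/5 = 14.46 C

14.46 C


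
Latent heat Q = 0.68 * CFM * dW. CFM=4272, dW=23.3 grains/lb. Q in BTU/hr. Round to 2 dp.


Q = 0.68 * 4272 * 23.3 = 67685.57 BTU/hr

67685.57 BTU/hr


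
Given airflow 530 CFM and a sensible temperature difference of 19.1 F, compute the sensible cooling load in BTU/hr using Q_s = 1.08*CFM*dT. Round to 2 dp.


Q = 1.08 * 530 * 19.1 = 10932.84 BTU/hr

10932.84 BTU/hr


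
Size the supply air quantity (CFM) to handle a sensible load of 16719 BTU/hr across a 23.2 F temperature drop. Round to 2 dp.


CFM = 16719 / (1.08 * 23.2) = 667.27

667.27 CFM


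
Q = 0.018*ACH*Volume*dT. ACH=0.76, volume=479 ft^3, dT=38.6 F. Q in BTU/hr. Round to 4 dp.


Q = 0.018 * 0.76 * 479 * 38.6 = 252.9350 BTU/hr

252.9350 BTU/hr


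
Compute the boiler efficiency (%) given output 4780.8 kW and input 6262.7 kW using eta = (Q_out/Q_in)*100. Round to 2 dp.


eta = (4780.8/6262.7)*100 = 76.34 %

76.34 %


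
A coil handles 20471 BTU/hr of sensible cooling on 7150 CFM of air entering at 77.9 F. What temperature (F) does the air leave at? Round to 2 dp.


dT = 20471/(1.08*7150) = 2.6510
T_leave = 77.9 - 2.6510 = 75.25 F

75.25 F


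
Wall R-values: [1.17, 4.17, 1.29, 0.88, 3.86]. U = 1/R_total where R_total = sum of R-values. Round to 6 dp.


R_total = 1.17 + 4.17 + 1.29 + 0.88 + 3.86 = 11.37
U = 1/11.37 = 0.087951

0.087951


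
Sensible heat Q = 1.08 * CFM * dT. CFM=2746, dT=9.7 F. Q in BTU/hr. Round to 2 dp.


Q = 1.08 * 2746 * 9.7 = 28767.10 BTU/hr

28767.10 BTU/hr


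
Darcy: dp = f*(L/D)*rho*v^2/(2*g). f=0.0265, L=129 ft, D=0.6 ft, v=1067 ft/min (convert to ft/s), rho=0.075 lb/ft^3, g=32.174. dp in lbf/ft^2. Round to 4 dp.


v_fps = 1067/60 = 17.7833 ft/s
dp = 0.0265*(129/0.6)*0.075*17.7833^2/(2*32.174) = 2.1001 lbf/ft^2

2.1001 lbf/ft^2


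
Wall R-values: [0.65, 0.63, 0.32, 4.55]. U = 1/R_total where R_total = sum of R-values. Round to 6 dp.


R_total = 0.65 + 0.63 + 0.32 + 4.55 = 6.15
U = 1/6.15 = 0.162602

0.162602


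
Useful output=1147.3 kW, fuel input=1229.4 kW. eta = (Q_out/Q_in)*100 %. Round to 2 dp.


eta = (1147.3/1229.4)*100 = 93.32 %

93.32 %


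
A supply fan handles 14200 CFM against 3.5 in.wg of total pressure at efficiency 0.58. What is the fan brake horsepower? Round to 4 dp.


BHP = 14200 * 3.5 / (6356 * 0.58) = 13.4817 hp

13.4817 hp


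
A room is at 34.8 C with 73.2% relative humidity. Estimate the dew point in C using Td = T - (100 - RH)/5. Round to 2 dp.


Td = 34.8 - (100-73.2)/5 = 29.44 C

29.44 C


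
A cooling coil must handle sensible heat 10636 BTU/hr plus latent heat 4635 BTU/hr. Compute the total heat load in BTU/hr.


Qt = 10636 + 4635 = 15271 BTU/hr

15271 BTU/hr


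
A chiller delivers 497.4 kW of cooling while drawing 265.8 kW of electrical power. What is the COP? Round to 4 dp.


COP = 497.4 / 265.8 = 1.8713

1.8713


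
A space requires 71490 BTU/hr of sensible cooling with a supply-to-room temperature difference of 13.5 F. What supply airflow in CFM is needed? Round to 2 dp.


CFM = 71490 / (1.08 * 13.5) = 4903.29

4903.29 CFM


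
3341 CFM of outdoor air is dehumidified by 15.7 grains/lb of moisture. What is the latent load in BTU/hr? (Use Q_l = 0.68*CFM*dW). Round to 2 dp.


Q = 0.68 * 3341 * 15.7 = 35668.52 BTU/hr

35668.52 BTU/hr


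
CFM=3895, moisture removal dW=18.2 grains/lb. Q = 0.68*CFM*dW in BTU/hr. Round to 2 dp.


Q = 0.68 * 3895 * 18.2 = 48204.52 BTU/hr

48204.52 BTU/hr


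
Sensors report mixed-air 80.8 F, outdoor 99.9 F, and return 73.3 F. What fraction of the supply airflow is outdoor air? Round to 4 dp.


frac = (80.8 - 73.3) / (99.9 - 73.3) = 0.2820

0.2820


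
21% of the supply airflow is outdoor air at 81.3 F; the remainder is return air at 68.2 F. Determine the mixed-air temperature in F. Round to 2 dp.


T_mix = 0.21*81.3 + 0.79*68.2 = 70.95 F

70.95 F


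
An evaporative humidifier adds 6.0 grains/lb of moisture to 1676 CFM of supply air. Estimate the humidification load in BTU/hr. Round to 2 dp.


Q = 0.68 * 1676 * 6.0 = 6838.08 BTU/hr

6838.08 BTU/hr


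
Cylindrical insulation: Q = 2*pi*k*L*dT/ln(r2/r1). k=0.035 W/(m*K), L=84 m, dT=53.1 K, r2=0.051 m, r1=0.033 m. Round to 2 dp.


Q = 2*pi*0.035*84*53.1/ln(0.051/0.033) = 2253.28 W

2253.28 W


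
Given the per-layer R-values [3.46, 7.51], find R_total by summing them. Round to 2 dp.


R_total = 3.46 + 7.51 = 10.97

10.97


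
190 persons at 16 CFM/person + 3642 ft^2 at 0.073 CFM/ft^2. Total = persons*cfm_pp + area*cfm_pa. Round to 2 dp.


Total = 190*16 + 3642*0.073 = 3305.87 CFM

3305.87 CFM


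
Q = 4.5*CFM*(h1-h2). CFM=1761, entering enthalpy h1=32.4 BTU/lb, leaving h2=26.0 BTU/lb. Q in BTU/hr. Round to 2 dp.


Q = 4.5 * 1761 * (32.4 - 26.0) = 50716.80 BTU/hr

50716.80 BTU/hr


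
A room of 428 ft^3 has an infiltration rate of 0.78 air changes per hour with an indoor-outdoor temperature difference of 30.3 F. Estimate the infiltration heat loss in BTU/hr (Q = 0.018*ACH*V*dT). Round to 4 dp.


Q = 0.018 * 0.78 * 428 * 30.3 = 182.0763 BTU/hr

182.0763 BTU/hr


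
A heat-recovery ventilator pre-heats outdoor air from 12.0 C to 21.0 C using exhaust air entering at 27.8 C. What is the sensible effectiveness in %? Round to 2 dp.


eff = (21.0-12.0)/(27.8-12.0)*100 = 56.96 %

56.96 %


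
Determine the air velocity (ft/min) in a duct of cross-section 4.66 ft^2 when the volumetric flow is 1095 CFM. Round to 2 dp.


V = 1095 / 4.66 = 234.98 ft/min

234.98 ft/min


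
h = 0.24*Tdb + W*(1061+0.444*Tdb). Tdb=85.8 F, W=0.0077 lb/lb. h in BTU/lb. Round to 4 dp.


h = 0.24*85.8 + 0.0077*(1061+0.444*85.8) = 29.0550 BTU/lb

29.0550 BTU/lb


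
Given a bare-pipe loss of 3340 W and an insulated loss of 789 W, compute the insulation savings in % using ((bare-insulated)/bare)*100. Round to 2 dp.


Savings = ((3340-789)/3340)*100 = 76.38 %

76.38 %


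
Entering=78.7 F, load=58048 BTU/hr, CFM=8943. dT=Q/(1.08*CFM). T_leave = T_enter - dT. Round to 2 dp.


dT = 58048/(1.08*8943) = 6.0101
T_leave = 78.7 - 6.0101 = 72.69 F

72.69 F


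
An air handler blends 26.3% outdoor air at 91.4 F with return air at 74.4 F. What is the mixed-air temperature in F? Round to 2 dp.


T_mix = 74.4 + (26.3/100)*(91.4-74.4) = 78.87 F

78.87 F


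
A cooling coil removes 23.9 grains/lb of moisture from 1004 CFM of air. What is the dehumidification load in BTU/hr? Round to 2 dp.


Q = 0.68 * 1004 * 23.9 = 16317.01 BTU/hr

16317.01 BTU/hr


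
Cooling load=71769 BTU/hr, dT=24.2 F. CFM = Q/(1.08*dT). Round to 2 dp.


CFM = 71769 / (1.08 * 24.2) = 2745.98

2745.98 CFM


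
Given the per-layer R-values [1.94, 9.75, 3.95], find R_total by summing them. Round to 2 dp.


R_total = 1.94 + 9.75 + 3.95 = 15.64

15.64


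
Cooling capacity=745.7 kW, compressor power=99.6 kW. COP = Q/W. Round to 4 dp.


COP = 745.7 / 99.6 = 7.4869

7.4869


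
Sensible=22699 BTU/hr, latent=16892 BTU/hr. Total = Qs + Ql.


Qt = 22699 + 16892 = 39591 BTU/hr

39591 BTU/hr


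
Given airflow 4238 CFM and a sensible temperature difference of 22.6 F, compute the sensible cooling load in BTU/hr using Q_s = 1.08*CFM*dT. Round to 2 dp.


Q = 1.08 * 4238 * 22.6 = 103441.10 BTU/hr

103441.10 BTU/hr


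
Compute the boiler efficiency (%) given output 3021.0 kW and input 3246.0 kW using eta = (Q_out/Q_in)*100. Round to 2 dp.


eta = (3021.0/3246.0)*100 = 93.07 %

93.07 %


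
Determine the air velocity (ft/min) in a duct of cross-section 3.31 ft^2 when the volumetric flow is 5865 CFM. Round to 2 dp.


V = 5865 / 3.31 = 1771.90 ft/min

1771.90 ft/min


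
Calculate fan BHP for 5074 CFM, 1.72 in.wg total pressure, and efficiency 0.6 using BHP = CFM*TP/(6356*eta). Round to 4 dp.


BHP = 5074 * 1.72 / (6356 * 0.6) = 2.2885 hp

2.2885 hp


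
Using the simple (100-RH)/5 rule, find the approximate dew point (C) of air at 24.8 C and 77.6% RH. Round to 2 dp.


Td = 24.8 - (100-77.6)/5 = 20.32 C

20.32 C


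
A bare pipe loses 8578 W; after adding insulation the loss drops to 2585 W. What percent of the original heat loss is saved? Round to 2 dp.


Savings = ((8578-2585)/8578)*100 = 69.86 %

69.86 %


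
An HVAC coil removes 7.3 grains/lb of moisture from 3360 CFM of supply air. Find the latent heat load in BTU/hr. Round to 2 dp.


Q = 0.68 * 3360 * 7.3 = 16679.04 BTU/hr

16679.04 BTU/hr


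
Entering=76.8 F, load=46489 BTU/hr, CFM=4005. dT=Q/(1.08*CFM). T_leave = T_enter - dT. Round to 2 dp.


dT = 46489/(1.08*4005) = 10.7479
T_leave = 76.8 - 10.7479 = 66.05 F

66.05 F


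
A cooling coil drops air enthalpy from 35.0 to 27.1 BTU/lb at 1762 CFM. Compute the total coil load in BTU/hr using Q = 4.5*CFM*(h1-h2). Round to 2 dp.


Q = 4.5 * 1762 * (35.0 - 27.1) = 62639.10 BTU/hr

62639.10 BTU/hr


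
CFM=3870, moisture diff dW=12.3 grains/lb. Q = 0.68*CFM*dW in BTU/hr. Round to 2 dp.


Q = 0.68 * 3870 * 12.3 = 32368.68 BTU/hr

32368.68 BTU/hr


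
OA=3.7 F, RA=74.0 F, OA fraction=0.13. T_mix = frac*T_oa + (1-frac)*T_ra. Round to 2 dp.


T_mix = 0.13*3.7 + 0.87*74.0 = 64.86 F

64.86 F


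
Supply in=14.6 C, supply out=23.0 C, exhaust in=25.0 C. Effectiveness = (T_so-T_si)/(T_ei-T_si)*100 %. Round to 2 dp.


eff = (23.0-14.6)/(25.0-14.6)*100 = 80.77 %

80.77 %


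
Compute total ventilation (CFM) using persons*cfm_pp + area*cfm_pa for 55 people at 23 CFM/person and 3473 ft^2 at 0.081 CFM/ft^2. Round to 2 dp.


Total = 55*23 + 3473*0.081 = 1546.31 CFM

1546.31 CFM


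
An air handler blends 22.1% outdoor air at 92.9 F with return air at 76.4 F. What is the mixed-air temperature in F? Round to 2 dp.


T_mix = 76.4 + (22.1/100)*(92.9-76.4) = 80.05 F

80.05 F


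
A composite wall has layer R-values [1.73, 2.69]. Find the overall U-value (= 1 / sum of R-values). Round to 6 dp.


R_total = 1.73 + 2.69 = 4.42
U = 1/4.42 = 0.226244

0.226244


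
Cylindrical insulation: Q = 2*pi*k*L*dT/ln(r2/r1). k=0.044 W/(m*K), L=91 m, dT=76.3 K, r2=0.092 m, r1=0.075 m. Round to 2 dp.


Q = 2*pi*0.044*91*76.3/ln(0.092/0.075) = 9395.70 W

9395.70 W


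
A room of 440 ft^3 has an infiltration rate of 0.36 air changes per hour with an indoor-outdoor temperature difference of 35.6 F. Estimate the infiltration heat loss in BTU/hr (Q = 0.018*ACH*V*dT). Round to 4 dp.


Q = 0.018 * 0.36 * 440 * 35.6 = 101.5027 BTU/hr

101.5027 BTU/hr


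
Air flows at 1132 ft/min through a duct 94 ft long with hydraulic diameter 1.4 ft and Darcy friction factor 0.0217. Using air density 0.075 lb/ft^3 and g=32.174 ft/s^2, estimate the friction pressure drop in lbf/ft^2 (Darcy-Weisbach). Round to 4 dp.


v_fps = 1132/60 = 18.8667 ft/s
dp = 0.0217*(94/1.4)*0.075*18.8667^2/(2*32.174) = 0.6045 lbf/ft^2

0.6045 lbf/ft^2


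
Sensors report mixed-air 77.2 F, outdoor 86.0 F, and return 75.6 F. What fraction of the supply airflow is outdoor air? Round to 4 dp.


frac = (77.2 - 75.6) / (86.0 - 75.6) = 0.1538

0.1538


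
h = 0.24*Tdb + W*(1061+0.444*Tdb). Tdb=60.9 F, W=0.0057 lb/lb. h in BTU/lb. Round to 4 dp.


h = 0.24*60.9 + 0.0057*(1061+0.444*60.9) = 20.8178 BTU/lb

20.8178 BTU/lb


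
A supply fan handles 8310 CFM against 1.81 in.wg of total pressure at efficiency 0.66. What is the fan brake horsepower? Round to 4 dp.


BHP = 8310 * 1.81 / (6356 * 0.66) = 3.5855 hp

3.5855 hp


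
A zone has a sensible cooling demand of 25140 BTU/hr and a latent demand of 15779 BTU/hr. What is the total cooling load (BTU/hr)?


Qt = 25140 + 15779 = 40919 BTU/hr

40919 BTU/hr


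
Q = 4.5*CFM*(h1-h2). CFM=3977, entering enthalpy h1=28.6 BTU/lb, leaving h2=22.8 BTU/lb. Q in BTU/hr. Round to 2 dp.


Q = 4.5 * 3977 * (28.6 - 22.8) = 103799.70 BTU/hr

103799.70 BTU/hr


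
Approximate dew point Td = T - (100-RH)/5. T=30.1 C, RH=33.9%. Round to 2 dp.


Td = 30.1 - (100-33.9)/5 = 16.88 C

16.88 C


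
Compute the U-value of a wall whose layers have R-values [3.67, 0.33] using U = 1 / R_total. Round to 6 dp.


R_total = 3.67 + 0.33 = 4.00
U = 1/4.00 = 0.250000

0.250000


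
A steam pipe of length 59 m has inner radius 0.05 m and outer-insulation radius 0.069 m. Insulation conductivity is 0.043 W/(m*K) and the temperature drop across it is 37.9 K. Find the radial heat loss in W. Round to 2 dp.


Q = 2*pi*0.043*59*37.9/ln(0.069/0.05) = 1875.73 W

1875.73 W


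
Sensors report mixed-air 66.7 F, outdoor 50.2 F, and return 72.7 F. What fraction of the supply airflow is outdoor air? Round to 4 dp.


frac = (66.7 - 72.7) / (50.2 - 72.7) = 0.2667

0.2667


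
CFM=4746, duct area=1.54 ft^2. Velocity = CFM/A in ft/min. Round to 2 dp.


V = 4746 / 1.54 = 3081.82 ft/min

3081.82 ft/min


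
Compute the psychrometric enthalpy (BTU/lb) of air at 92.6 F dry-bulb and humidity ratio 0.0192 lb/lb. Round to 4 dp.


h = 0.24*92.6 + 0.0192*(1061+0.444*92.6) = 43.3846 BTU/lb

43.3846 BTU/lb


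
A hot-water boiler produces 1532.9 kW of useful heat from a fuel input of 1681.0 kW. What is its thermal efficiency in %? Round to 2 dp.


eta = (1532.9/1681.0)*100 = 91.19 %

91.19 %


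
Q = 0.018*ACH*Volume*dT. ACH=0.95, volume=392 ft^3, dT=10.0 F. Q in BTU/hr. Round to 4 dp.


Q = 0.018 * 0.95 * 392 * 10.0 = 67.0320 BTU/hr

67.0320 BTU/hr


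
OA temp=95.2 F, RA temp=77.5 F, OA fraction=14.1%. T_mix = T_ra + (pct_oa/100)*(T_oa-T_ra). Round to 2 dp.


T_mix = 77.5 + (14.1/100)*(95.2-77.5) = 80.00 F

80.00 F


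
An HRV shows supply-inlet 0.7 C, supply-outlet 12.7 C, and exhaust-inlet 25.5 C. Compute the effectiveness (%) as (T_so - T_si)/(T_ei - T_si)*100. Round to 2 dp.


eff = (12.7-0.7)/(25.5-0.7)*100 = 48.39 %

48.39 %


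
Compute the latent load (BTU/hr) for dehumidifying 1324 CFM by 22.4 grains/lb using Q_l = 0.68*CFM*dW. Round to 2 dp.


Q = 0.68 * 1324 * 22.4 = 20167.17 BTU/hr

20167.17 BTU/hr


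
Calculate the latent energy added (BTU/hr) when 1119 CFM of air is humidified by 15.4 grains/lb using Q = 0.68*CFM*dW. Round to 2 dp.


Q = 0.68 * 1119 * 15.4 = 11718.17 BTU/hr

11718.17 BTU/hr


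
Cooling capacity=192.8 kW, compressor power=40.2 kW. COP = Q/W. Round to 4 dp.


COP = 192.8 / 40.2 = 4.7960

4.7960


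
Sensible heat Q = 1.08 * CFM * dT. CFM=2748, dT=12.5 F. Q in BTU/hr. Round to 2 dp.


Q = 1.08 * 2748 * 12.5 = 37098.00 BTU/hr

37098.00 BTU/hr


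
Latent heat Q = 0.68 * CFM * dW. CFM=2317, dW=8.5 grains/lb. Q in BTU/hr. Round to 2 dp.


Q = 0.68 * 2317 * 8.5 = 13392.26 BTU/hr

13392.26 BTU/hr


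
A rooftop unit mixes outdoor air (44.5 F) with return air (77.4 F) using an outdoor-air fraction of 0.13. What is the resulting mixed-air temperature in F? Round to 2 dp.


T_mix = 0.13*44.5 + 0.87*77.4 = 73.12 F

73.12 F


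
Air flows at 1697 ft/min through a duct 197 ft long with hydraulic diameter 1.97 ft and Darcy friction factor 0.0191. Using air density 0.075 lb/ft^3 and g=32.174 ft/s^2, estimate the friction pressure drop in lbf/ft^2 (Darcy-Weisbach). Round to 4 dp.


v_fps = 1697/60 = 28.2833 ft/s
dp = 0.0191*(197/1.97)*0.075*28.2833^2/(2*32.174) = 1.7808 lbf/ft^2

1.7808 lbf/ft^2


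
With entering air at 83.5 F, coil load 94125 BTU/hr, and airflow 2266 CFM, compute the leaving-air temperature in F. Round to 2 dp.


dT = 94125/(1.08*2266) = 38.4611
T_leave = 83.5 - 38.4611 = 45.04 F

45.04 F


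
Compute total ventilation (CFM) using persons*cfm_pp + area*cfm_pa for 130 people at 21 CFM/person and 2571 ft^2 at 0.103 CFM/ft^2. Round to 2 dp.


Total = 130*21 + 2571*0.103 = 2994.81 CFM

2994.81 CFM


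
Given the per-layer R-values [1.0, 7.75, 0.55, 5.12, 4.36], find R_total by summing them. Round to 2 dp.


R_total = 1.0 + 7.75 + 0.55 + 5.12 + 4.36 = 18.78

18.78


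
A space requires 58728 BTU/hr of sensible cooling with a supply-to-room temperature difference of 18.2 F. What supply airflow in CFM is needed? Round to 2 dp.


CFM = 58728 / (1.08 * 18.2) = 2987.79

2987.79 CFM


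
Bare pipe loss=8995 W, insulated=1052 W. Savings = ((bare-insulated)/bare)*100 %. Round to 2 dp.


Savings = ((8995-1052)/8995)*100 = 88.30 %

88.30 %


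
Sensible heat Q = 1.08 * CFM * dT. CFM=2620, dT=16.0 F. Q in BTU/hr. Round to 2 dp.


Q = 1.08 * 2620 * 16.0 = 45273.60 BTU/hr

45273.60 BTU/hr


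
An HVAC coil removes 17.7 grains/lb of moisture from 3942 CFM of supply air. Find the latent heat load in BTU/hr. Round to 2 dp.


Q = 0.68 * 3942 * 17.7 = 47445.91 BTU/hr

47445.91 BTU/hr


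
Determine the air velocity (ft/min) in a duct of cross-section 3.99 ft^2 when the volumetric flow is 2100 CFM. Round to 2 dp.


V = 2100 / 3.99 = 526.32 ft/min

526.32 ft/min


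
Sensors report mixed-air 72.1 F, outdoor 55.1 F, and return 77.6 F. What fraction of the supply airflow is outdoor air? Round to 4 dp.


frac = (72.1 - 77.6) / (55.1 - 77.6) = 0.2444

0.2444


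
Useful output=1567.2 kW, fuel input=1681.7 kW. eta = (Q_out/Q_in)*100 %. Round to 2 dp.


eta = (1567.2/1681.7)*100 = 93.19 %

93.19 %


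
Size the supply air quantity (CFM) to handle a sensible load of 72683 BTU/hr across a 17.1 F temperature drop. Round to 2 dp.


CFM = 72683 / (1.08 * 17.1) = 3935.62

3935.62 CFM


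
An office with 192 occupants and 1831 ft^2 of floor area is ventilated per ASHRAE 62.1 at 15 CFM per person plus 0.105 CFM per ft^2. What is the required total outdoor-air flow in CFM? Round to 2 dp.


Total = 192*15 + 1831*0.105 = 3072.26 CFM

3072.26 CFM


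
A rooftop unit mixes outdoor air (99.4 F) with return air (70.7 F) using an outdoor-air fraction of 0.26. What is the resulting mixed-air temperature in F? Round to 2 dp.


T_mix = 0.26*99.4 + 0.74*70.7 = 78.16 F

78.16 F


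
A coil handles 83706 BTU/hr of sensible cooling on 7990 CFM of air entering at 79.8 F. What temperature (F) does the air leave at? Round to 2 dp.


dT = 83706/(1.08*7990) = 9.7003
T_leave = 79.8 - 9.7003 = 70.10 F

70.10 F


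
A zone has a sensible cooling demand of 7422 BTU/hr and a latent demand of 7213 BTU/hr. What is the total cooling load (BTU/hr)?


Qt = 7422 + 7213 = 14635 BTU/hr

14635 BTU/hr


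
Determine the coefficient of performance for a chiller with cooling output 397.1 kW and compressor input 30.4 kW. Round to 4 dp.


COP = 397.1 / 30.4 = 13.0625

13.0625


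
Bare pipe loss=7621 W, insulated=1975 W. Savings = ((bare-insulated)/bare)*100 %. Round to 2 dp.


Savings = ((7621-1975)/7621)*100 = 74.08 %

74.08 %


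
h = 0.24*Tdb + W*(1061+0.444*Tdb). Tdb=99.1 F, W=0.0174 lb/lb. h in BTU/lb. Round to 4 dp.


h = 0.24*99.1 + 0.0174*(1061+0.444*99.1) = 43.0110 BTU/lb

43.0110 BTU/lb


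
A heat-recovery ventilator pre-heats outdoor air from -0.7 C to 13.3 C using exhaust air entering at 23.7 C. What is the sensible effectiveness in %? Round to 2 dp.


eff = (13.3-(-0.7))/(23.7-(-0.7))*100 = 57.38 %

57.38 %


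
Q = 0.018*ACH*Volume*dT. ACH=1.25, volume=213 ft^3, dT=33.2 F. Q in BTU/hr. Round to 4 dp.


Q = 0.018 * 1.25 * 213 * 33.2 = 159.1110 BTU/hr

159.1110 BTU/hr


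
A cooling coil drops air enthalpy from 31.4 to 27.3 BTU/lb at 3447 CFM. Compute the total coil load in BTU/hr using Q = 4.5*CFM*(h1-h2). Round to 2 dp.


Q = 4.5 * 3447 * (31.4 - 27.3) = 63597.15 BTU/hr

63597.15 BTU/hr


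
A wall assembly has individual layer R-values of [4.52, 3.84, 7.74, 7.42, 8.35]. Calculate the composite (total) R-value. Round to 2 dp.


R_total = 4.52 + 3.84 + 7.74 + 7.42 + 8.35 = 31.87

31.87


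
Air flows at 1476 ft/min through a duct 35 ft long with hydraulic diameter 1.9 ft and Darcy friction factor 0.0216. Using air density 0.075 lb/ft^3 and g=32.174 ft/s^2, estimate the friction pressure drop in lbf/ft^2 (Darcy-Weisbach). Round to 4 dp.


v_fps = 1476/60 = 24.6 ft/s
dp = 0.0216*(35/1.9)*0.075*24.6^2/(2*32.174) = 0.2806 lbf/ft^2

0.2806 lbf/ft^2


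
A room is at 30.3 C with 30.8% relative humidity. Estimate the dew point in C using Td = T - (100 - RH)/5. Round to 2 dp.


Td = 30.3 - (100-30.8)/5 = 16.46 C

16.46 C


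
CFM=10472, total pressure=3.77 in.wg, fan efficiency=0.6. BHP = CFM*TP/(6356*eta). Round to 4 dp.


BHP = 10472 * 3.77 / (6356 * 0.6) = 10.3523 hp

10.3523 hp


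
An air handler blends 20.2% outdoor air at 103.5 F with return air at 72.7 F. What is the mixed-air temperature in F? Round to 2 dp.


T_mix = 72.7 + (20.2/100)*(103.5-72.7) = 78.92 F

78.92 F


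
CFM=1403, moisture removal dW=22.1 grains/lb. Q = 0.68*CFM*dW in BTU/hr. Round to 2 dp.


Q = 0.68 * 1403 * 22.1 = 21084.28 BTU/hr

21084.28 BTU/hr


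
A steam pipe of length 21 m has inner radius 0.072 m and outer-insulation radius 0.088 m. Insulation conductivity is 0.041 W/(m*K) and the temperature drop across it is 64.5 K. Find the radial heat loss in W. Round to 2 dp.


Q = 2*pi*0.041*21*64.5/ln(0.088/0.072) = 1738.84 W

1738.84 W


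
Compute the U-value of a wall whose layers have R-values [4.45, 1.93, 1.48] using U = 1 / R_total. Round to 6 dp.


R_total = 4.45 + 1.93 + 1.48 = 7.86
U = 1/7.86 = 0.127226

0.127226


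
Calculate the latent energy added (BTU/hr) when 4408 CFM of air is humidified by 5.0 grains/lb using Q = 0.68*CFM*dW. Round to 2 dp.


Q = 0.68 * 4408 * 5.0 = 14987.20 BTU/hr

14987.20 BTU/hr


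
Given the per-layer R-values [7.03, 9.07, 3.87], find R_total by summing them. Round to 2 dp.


R_total = 7.03 + 9.07 + 3.87 = 19.97

19.97


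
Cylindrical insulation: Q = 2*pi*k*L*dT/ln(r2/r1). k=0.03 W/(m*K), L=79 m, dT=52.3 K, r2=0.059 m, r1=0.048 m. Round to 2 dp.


Q = 2*pi*0.03*79*52.3/ln(0.059/0.048) = 3774.45 W

3774.45 W


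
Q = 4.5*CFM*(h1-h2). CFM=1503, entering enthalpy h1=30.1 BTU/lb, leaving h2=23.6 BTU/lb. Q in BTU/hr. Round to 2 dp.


Q = 4.5 * 1503 * (30.1 - 23.6) = 43962.75 BTU/hr

43962.75 BTU/hr


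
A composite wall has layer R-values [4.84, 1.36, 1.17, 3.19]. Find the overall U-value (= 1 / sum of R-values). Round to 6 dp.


R_total = 4.84 + 1.36 + 1.17 + 3.19 = 10.56
U = 1/10.56 = 0.094697

0.094697


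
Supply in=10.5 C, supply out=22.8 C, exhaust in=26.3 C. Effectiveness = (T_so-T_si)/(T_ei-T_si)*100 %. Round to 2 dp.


eff = (22.8-10.5)/(26.3-10.5)*100 = 77.85 %

77.85 %


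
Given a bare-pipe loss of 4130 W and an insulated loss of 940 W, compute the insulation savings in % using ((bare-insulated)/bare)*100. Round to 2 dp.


Savings = ((4130-940)/4130)*100 = 77.24 %

77.24 %


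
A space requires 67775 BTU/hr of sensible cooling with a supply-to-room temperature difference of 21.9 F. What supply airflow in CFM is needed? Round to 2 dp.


CFM = 67775 / (1.08 * 21.9) = 2865.51

2865.51 CFM


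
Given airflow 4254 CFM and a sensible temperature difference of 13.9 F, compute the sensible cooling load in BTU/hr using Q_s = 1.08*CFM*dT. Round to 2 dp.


Q = 1.08 * 4254 * 13.9 = 63861.05 BTU/hr

63861.05 BTU/hr


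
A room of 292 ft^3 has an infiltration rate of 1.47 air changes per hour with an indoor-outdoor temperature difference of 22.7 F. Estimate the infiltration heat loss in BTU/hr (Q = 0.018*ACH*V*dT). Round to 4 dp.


Q = 0.018 * 1.47 * 292 * 22.7 = 175.3875 BTU/hr

175.3875 BTU/hr


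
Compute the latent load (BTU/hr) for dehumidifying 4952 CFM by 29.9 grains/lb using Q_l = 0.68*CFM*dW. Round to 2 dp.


Q = 0.68 * 4952 * 29.9 = 100684.06 BTU/hr

100684.06 BTU/hr


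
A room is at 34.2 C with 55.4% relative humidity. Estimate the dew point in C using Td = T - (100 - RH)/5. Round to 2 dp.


Td = 34.2 - (100-55.4)/5 = 25.28 C

25.28 C


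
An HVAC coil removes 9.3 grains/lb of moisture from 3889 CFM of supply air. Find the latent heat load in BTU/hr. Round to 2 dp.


Q = 0.68 * 3889 * 9.3 = 24594.04 BTU/hr

24594.04 BTU/hr


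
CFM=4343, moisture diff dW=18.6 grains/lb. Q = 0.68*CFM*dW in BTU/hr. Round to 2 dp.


Q = 0.68 * 4343 * 18.6 = 54930.26 BTU/hr

54930.26 BTU/hr


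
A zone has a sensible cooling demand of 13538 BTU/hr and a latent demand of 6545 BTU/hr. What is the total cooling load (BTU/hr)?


Qt = 13538 + 6545 = 20083 BTU/hr

20083 BTU/hr


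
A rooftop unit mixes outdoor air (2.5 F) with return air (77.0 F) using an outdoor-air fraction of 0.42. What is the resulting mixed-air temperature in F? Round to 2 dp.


T_mix = 0.42*2.5 + 0.58*77.0 = 45.71 F

45.71 F


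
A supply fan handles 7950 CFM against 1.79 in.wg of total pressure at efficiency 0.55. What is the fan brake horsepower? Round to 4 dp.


BHP = 7950 * 1.79 / (6356 * 0.55) = 4.0707 hp

4.0707 hp


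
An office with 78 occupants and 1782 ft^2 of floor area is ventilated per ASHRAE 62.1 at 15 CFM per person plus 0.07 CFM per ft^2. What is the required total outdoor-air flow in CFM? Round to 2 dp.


Total = 78*15 + 1782*0.07 = 1294.74 CFM

1294.74 CFM


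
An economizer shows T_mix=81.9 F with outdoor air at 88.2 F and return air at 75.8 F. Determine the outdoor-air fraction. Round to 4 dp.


frac = (81.9 - 75.8) / (88.2 - 75.8) = 0.4919

0.4919


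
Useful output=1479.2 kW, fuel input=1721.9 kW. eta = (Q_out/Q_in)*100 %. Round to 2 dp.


eta = (1479.2/1721.9)*100 = 85.91 %

85.91 %


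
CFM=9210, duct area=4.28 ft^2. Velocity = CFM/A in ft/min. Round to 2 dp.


V = 9210 / 4.28 = 2151.87 ft/min

2151.87 ft/min


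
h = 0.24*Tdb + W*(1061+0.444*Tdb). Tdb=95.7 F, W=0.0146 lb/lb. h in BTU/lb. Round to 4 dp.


h = 0.24*95.7 + 0.0146*(1061+0.444*95.7) = 39.0790 BTU/lb

39.0790 BTU/lb


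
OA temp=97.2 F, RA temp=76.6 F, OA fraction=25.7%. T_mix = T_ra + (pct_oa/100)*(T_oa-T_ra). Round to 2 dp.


T_mix = 76.6 + (25.7/100)*(97.2-76.6) = 81.89 F

81.89 F


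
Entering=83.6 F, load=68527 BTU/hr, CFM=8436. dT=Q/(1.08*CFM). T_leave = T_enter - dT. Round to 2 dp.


dT = 68527/(1.08*8436) = 7.5214
T_leave = 83.6 - 7.5214 = 76.08 F

76.08 F


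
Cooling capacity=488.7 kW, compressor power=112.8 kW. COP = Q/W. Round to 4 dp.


COP = 488.7 / 112.8 = 4.3324

4.3324


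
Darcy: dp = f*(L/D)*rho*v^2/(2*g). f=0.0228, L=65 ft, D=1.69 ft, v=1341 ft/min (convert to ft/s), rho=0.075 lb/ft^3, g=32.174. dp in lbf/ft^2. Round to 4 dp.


v_fps = 1341/60 = 22.35 ft/s
dp = 0.0228*(65/1.69)*0.075*22.35^2/(2*32.174) = 0.5106 lbf/ft^2

0.5106 lbf/ft^2


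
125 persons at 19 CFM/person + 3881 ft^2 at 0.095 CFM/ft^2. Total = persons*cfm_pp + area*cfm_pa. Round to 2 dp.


Total = 125*19 + 3881*0.095 = 2743.70 CFM

2743.70 CFM


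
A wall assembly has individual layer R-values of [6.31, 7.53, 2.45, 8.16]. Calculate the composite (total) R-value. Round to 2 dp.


R_total = 6.31 + 7.53 + 2.45 + 8.16 = 24.45

24.45


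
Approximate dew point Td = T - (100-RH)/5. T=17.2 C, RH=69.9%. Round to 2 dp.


Td = 17.2 - (100-69.9)/5 = 11.18 C

11.18 C


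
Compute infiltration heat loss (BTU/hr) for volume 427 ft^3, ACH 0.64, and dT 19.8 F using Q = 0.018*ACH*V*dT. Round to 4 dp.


Q = 0.018 * 0.64 * 427 * 19.8 = 97.3970 BTU/hr

97.3970 BTU/hr


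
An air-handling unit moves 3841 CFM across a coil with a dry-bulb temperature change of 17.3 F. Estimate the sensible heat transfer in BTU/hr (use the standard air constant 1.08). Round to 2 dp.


Q = 1.08 * 3841 * 17.3 = 71765.24 BTU/hr

71765.24 BTU/hr


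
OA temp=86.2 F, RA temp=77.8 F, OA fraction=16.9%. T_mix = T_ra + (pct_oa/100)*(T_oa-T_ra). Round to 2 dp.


T_mix = 77.8 + (16.9/100)*(86.2-77.8) = 79.22 F

79.22 F


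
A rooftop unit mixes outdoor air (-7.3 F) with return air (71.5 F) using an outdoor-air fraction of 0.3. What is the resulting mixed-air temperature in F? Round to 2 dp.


T_mix = 0.3*(-7.3) + 0.7*71.5 = 47.86 F

47.86 F


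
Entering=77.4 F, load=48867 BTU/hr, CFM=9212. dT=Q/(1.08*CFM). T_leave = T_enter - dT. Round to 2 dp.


dT = 48867/(1.08*9212) = 4.9118
T_leave = 77.4 - 4.9118 = 72.49 F

72.49 F


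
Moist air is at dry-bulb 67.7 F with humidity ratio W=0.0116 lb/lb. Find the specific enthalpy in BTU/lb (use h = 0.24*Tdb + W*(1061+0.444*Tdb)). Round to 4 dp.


h = 0.24*67.7 + 0.0116*(1061+0.444*67.7) = 28.9043 BTU/lb

28.9043 BTU/lb


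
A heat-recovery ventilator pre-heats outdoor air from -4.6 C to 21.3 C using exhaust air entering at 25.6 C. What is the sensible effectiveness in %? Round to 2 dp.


eff = (21.3-(-4.6))/(25.6-(-4.6))*100 = 85.76 %

85.76 %


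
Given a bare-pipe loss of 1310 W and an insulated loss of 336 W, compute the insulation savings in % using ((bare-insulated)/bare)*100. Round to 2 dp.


Savings = ((1310-336)/1310)*100 = 74.35 %

74.35 %


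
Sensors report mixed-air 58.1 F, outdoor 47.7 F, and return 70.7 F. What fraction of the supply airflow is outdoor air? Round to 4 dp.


frac = (58.1 - 70.7) / (47.7 - 70.7) = 0.5478

0.5478


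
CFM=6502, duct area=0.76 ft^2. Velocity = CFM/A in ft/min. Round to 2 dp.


V = 6502 / 0.76 = 8555.26 ft/min

8555.26 ft/min


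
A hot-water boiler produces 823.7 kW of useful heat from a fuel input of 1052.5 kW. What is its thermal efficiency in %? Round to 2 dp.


eta = (823.7/1052.5)*100 = 78.26 %

78.26 %


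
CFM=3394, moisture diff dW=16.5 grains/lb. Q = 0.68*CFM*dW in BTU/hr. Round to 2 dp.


Q = 0.68 * 3394 * 16.5 = 38080.68 BTU/hr

38080.68 BTU/hr


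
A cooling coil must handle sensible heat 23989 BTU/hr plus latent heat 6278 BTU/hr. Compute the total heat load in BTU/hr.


Qt = 23989 + 6278 = 30267 BTU/hr

30267 BTU/hr


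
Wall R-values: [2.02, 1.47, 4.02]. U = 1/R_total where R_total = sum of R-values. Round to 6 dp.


R_total = 2.02 + 1.47 + 4.02 = 7.51
U = 1/7.51 = 0.133156

0.133156


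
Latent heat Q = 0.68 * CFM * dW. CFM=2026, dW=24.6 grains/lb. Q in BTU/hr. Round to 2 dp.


Q = 0.68 * 2026 * 24.6 = 33890.93 BTU/hr

33890.93 BTU/hr


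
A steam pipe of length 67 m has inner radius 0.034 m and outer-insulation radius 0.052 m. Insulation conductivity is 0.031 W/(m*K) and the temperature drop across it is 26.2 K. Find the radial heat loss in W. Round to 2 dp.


Q = 2*pi*0.031*67*26.2/ln(0.052/0.034) = 804.73 W

804.73 W


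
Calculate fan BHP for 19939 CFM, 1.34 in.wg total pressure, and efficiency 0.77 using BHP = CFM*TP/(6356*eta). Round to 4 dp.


BHP = 19939 * 1.34 / (6356 * 0.77) = 5.4593 hp

5.4593 hp


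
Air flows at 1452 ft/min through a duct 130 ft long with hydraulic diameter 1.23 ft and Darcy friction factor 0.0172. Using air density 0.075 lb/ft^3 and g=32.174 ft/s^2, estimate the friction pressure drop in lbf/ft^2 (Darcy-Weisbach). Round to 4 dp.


v_fps = 1452/60 = 24.2 ft/s
dp = 0.0172*(130/1.23)*0.075*24.2^2/(2*32.174) = 1.2409 lbf/ft^2

1.2409 lbf/ft^2


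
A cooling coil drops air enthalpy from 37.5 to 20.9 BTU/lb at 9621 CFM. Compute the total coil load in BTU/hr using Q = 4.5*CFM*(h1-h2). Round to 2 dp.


Q = 4.5 * 9621 * (37.5 - 20.9) = 718688.70 BTU/hr

718688.70 BTU/hr


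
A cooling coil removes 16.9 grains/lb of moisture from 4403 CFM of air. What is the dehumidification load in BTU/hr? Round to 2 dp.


Q = 0.68 * 4403 * 16.9 = 50599.28 BTU/hr

50599.28 BTU/hr


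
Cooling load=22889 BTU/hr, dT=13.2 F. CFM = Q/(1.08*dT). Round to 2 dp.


CFM = 22889 / (1.08 * 13.2) = 1605.57

1605.57 CFM


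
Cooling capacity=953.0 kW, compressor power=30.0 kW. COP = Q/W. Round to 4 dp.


COP = 953.0 / 30.0 = 31.7667

31.7667


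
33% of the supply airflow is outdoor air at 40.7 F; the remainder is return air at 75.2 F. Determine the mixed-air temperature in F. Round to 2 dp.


T_mix = 0.33*40.7 + 0.67*75.2 = 63.82 F

63.82 F


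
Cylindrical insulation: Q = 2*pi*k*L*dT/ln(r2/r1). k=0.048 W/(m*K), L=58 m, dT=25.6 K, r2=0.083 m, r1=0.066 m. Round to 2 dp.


Q = 2*pi*0.048*58*25.6/ln(0.083/0.066) = 1953.90 W

1953.90 W


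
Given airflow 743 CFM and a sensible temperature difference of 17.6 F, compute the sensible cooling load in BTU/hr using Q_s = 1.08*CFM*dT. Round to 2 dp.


Q = 1.08 * 743 * 17.6 = 14122.94 BTU/hr

14122.94 BTU/hr


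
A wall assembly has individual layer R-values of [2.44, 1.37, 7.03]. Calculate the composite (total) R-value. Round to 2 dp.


R_total = 2.44 + 1.37 + 7.03 = 10.84

10.84


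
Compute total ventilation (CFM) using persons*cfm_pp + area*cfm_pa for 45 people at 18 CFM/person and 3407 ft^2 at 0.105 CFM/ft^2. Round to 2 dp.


Total = 45*18 + 3407*0.105 = 1167.74 CFM

1167.74 CFM


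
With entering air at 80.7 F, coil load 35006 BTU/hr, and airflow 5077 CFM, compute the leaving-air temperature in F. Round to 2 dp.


dT = 35006/(1.08*5077) = 6.3843
T_leave = 80.7 - 6.3843 = 74.32 F

74.32 F


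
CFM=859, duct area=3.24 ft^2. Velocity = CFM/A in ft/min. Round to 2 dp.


V = 859 / 3.24 = 265.12 ft/min

265.12 ft/min


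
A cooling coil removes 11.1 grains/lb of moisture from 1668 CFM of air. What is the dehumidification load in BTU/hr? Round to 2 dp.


Q = 0.68 * 1668 * 11.1 = 12590.06 BTU/hr

12590.06 BTU/hr


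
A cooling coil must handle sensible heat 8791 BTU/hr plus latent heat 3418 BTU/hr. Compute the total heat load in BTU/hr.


Qt = 8791 + 3418 = 12209 BTU/hr

12209 BTU/hr


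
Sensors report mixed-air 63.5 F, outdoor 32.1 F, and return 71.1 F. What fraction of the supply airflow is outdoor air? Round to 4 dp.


frac = (63.5 - 71.1) / (32.1 - 71.1) = 0.1949

0.1949


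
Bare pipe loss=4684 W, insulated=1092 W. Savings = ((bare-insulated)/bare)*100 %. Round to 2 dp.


Savings = ((4684-1092)/4684)*100 = 76.69 %

76.69 %


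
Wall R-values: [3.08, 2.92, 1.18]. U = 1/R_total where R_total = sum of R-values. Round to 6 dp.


R_total = 3.08 + 2.92 + 1.18 = 7.18
U = 1/7.18 = 0.139276

0.139276


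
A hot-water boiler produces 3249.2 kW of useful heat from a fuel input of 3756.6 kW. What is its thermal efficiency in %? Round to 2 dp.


eta = (3249.2/3756.6)*100 = 86.49 %

86.49 %


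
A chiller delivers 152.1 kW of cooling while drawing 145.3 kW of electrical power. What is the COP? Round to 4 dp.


COP = 152.1 / 145.3 = 1.0468

1.0468


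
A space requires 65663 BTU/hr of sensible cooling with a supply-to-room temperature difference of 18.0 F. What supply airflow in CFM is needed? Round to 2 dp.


CFM = 65663 / (1.08 * 18.0) = 3377.73

3377.73 CFM


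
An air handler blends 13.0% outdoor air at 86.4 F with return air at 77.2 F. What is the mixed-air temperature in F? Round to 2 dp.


T_mix = 77.2 + (13.0/100)*(86.4-77.2) = 78.40 F

78.40 F


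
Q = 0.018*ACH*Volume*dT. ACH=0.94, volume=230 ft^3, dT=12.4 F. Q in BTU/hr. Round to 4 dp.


Q = 0.018 * 0.94 * 230 * 12.4 = 48.2558 BTU/hr

48.2558 BTU/hr


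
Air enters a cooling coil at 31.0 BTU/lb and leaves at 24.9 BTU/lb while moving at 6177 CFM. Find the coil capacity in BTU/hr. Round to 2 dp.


Q = 4.5 * 6177 * (31.0 - 24.9) = 169558.65 BTU/hr

169558.65 BTU/hr


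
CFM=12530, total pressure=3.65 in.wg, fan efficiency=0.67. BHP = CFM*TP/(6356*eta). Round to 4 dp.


BHP = 12530 * 3.65 / (6356 * 0.67) = 10.7395 hp

10.7395 hp


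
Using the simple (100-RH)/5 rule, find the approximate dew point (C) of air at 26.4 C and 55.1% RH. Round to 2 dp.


Td = 26.4 - (100-55.1)/5 = 17.42 C

17.42 C


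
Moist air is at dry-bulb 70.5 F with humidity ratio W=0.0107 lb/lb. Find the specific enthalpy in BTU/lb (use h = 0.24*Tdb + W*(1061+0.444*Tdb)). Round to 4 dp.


h = 0.24*70.5 + 0.0107*(1061+0.444*70.5) = 28.6076 BTU/lb

28.6076 BTU/lb


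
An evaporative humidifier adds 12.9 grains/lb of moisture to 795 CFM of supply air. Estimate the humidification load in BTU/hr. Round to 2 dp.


Q = 0.68 * 795 * 12.9 = 6973.74 BTU/hr

6973.74 BTU/hr


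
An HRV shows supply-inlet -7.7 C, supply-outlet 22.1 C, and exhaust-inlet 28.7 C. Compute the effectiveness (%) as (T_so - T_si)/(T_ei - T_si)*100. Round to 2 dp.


eff = (22.1-(-7.7))/(28.7-(-7.7))*100 = 81.87 %

81.87 %


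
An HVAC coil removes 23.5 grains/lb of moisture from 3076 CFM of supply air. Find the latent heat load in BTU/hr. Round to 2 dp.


Q = 0.68 * 3076 * 23.5 = 49154.48 BTU/hr

49154.48 BTU/hr


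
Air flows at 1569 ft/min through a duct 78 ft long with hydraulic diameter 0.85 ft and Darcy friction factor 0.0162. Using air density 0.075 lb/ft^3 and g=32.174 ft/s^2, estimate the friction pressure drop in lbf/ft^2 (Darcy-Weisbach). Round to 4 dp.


v_fps = 1569/60 = 26.15 ft/s
dp = 0.0162*(78/0.85)*0.075*26.15^2/(2*32.174) = 1.1848 lbf/ft^2

1.1848 lbf/ft^2


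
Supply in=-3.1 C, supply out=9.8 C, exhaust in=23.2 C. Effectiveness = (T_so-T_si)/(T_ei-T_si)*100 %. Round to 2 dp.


eff = (9.8-(-3.1))/(23.2-(-3.1))*100 = 49.05 %

49.05 %


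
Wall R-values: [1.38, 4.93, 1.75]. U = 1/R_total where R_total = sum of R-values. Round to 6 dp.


R_total = 1.38 + 4.93 + 1.75 = 8.06
U = 1/8.06 = 0.124069

0.124069


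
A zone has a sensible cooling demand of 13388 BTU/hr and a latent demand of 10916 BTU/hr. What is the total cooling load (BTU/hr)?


Qt = 13388 + 10916 = 24304 BTU/hr

24304 BTU/hr


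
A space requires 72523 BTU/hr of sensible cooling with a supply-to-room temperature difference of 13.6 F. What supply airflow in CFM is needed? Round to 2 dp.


CFM = 72523 / (1.08 * 13.6) = 4937.57

4937.57 CFM


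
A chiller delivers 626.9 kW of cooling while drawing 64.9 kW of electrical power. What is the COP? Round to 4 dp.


COP = 626.9 / 64.9 = 9.6595

9.6595


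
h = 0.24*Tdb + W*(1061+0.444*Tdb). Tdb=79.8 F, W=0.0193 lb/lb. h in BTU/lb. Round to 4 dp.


h = 0.24*79.8 + 0.0193*(1061+0.444*79.8) = 40.3131 BTU/lb

40.3131 BTU/lb


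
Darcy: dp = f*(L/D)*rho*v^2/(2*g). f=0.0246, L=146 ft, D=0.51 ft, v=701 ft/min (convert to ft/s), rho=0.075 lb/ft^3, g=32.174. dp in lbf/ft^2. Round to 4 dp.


v_fps = 701/60 = 11.6833 ft/s
dp = 0.0246*(146/0.51)*0.075*11.6833^2/(2*32.174) = 1.1204 lbf/ft^2

1.1204 lbf/ft^2


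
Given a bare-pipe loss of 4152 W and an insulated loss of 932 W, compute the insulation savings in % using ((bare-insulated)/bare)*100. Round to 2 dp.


Savings = ((4152-932)/4152)*100 = 77.55 %

77.55 %


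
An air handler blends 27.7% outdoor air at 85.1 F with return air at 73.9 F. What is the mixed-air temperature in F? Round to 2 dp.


T_mix = 73.9 + (27.7/100)*(85.1-73.9) = 77.00 F

77.00 F


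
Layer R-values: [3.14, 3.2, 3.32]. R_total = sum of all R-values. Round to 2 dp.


R_total = 3.14 + 3.2 + 3.32 = 9.66

9.66


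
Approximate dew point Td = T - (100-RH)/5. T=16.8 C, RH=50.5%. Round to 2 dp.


Td = 16.8 - (100-50.5)/5 = 6.90 C

6.90 C


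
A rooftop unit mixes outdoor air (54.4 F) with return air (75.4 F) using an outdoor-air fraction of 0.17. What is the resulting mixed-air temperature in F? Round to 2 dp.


T_mix = 0.17*54.4 + 0.83*75.4 = 71.83 F

71.83 F


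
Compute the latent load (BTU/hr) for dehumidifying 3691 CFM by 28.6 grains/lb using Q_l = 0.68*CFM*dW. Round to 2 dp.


Q = 0.68 * 3691 * 28.6 = 71782.57 BTU/hr

71782.57 BTU/hr


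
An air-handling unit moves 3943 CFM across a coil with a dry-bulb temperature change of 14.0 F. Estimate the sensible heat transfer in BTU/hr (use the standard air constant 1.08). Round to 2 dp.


Q = 1.08 * 3943 * 14.0 = 59618.16 BTU/hr

59618.16 BTU/hr


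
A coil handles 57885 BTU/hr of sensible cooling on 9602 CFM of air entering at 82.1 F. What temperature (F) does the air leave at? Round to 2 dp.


dT = 57885/(1.08*9602) = 5.5819
T_leave = 82.1 - 5.5819 = 76.52 F

76.52 F
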